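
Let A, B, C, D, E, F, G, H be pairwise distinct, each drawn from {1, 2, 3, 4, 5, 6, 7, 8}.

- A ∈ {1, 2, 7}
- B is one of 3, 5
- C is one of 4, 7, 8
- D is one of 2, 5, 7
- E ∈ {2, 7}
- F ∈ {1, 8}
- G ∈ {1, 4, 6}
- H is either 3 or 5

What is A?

1

The 8 variables together cover exactly {1, 2, 3, 4, 5, 6, 7, 8} — 8 values for 8 variables — and 6 appears only in G's list, so G = 6.
Among the 7 still-open variables, 4 fits only C (and all 7 values in {1, 2, 3, 4, 5, 7, 8} must be used), so C = 4.
The 6 still-open variables draw from only 6 values {1, 2, 3, 5, 7, 8}, so each is used; only F can be 8, hence F = 8.
The 5 still-open variables together cover exactly {1, 2, 3, 5, 7} — 5 values for 5 variables — and 1 appears only in A's list, so A = 1.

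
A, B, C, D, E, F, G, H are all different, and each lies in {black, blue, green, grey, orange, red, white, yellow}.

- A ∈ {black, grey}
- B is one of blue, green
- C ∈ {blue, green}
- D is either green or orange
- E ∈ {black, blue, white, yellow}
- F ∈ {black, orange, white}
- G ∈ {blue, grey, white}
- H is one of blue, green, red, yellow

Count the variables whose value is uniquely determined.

The 8 variables draw from only 8 values {black, blue, green, grey, orange, red, white, yellow}, so each is used; only H can be red, hence H = red.
Among the 7 still-open variables, yellow fits only E (and all 7 values in {black, blue, green, grey, orange, white, yellow} must be used), so E = yellow.
B and C share exactly the 2 values {blue, green}; by pigeonhole those values go to them, so strike blue, green from D, G.
D's domain is down to {orange}, so D = orange. Remove orange from F.
Determined: D=orange, E=yellow, H=red. The other variables each still have more than one consistent value. That makes 3.

3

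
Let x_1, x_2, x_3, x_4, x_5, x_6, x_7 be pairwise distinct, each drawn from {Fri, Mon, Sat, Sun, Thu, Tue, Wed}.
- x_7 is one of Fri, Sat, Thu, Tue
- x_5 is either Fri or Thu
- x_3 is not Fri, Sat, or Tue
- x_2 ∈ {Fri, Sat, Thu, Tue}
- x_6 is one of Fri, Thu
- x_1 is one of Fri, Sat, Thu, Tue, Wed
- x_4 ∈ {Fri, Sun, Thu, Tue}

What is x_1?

The 7 variables together cover exactly {Fri, Mon, Sat, Sun, Thu, Tue, Wed} — 7 values for 7 variables — and Mon appears only in x_3's list, so x_3 = Mon.
The 6 still-open variables draw from only 6 values {Fri, Sat, Sun, Thu, Tue, Wed}, so each is used; only x_4 can be Sun, hence x_4 = Sun.
The 5 still-open variables draw from only 5 values {Fri, Sat, Thu, Tue, Wed}, so each is used; only x_1 can be Wed, hence x_1 = Wed.

Wed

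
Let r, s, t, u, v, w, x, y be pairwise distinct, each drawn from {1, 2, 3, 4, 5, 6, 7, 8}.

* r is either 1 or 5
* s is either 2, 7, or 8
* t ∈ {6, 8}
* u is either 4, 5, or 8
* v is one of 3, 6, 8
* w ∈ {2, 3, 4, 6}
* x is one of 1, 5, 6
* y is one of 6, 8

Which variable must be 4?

u

The 8 variables draw from only 8 values {1, 2, 3, 4, 5, 6, 7, 8}, so each is used; only s can be 7, hence s = 7.
The 7 still-open variables together cover exactly {1, 2, 3, 4, 5, 6, 8} — 7 values for 7 variables — and 2 appears only in w's list, so w = 2.
The 6 still-open variables draw from only 6 values {1, 3, 4, 5, 6, 8}, so each is used; only v can be 3, hence v = 3.
The 5 still-open variables together cover exactly {1, 4, 5, 6, 8} — 5 values for 5 variables — and 4 appears only in u's list, so u = 4.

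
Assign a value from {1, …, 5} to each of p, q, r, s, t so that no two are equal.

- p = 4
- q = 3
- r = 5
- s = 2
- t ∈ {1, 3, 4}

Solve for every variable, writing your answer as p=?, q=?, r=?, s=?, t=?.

p=4, q=3, r=5, s=2, t=1

p's domain is down to {4}, so p = 4. Strike 4 from t.
That leaves q = 3. Remove 3 from t.
r's domain is down to {5}, so r = 5.
s's domain is down to {2}, so s = 2.
That leaves t = 1.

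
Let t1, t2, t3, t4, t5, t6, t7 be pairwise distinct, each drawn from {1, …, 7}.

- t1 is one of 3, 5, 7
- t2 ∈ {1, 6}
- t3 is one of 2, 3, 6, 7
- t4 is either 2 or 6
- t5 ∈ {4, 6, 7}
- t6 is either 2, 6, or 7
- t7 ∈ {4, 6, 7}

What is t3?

3

The 7 variables draw from only 7 values {1, 2, 3, 4, 5, 6, 7}, so each is used; only t2 can be 1, hence t2 = 1.
The 6 still-open variables together cover exactly {2, 3, 4, 5, 6, 7} — 6 values for 6 variables — and 5 appears only in t1's list, so t1 = 5.
Among the 5 still-open variables, 3 fits only t3 (and all 5 values in {2, 3, 4, 6, 7} must be used), so t3 = 3.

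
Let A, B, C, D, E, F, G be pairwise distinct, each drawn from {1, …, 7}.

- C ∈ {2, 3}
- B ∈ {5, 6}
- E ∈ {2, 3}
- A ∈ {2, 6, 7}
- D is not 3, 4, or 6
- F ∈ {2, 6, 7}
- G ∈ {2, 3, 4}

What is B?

5

The 7 variables together cover exactly {1, 2, 3, 4, 5, 6, 7} — 7 values for 7 variables — and 1 appears only in D's list, so D = 1.
Among the 6 still-open variables, 4 fits only G (and all 6 values in {2, 3, 4, 5, 6, 7} must be used), so G = 4.
The 5 still-open variables draw from only 5 values {2, 3, 5, 6, 7}, so each is used; only B can be 5, hence B = 5.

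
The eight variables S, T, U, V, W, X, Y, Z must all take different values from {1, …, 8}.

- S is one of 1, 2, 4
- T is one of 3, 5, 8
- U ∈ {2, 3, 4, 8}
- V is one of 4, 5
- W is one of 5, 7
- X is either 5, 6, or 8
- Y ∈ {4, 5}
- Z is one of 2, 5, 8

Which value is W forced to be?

The 8 variables draw from only 8 values {1, 2, 3, 4, 5, 6, 7, 8}, so each is used; only S can be 1, hence S = 1.
Among the 7 still-open variables, 6 fits only X (and all 7 values in {2, 3, 4, 5, 6, 7, 8} must be used), so X = 6.
The 6 still-open variables draw from only 6 values {2, 3, 4, 5, 7, 8}, so each is used; only W can be 7, hence W = 7.

7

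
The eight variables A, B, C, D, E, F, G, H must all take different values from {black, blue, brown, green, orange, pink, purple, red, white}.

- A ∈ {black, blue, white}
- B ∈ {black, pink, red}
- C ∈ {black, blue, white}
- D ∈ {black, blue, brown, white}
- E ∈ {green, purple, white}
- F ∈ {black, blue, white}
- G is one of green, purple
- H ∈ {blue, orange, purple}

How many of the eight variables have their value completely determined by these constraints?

A, C, F between them cover only {black, blue, white} — a naked triple. Remove those values from B, D, E, H.
That leaves D = brown.
E and G share exactly the 2 values {green, purple}; by pigeonhole those values go to them, so strike green, purple from H.
H has just one choice, so H = orange.
Determined: D=brown, H=orange. The other variables each still have more than one consistent value. That makes 2.

2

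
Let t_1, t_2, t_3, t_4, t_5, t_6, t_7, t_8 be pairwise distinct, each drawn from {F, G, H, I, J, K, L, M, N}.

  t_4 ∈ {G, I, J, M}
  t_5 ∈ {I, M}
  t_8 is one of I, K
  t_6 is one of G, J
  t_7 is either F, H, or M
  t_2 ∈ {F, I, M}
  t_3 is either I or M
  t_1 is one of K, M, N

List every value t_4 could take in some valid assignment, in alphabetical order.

G, J

The 8 variables together cover exactly {F, G, H, I, J, K, M, N} — 8 values for 8 variables — and H appears only in t_7's list, so t_7 = H.
The 7 still-open variables draw from only 7 values {F, G, I, J, K, M, N}, so each is used; only t_2 can be F, hence t_2 = F.
The 6 still-open variables draw from only 6 values {G, I, J, K, M, N}, so each is used; only t_1 can be N, hence t_1 = N.
The 5 still-open variables together cover exactly {G, I, J, K, M} — 5 values for 5 variables — and K appears only in t_8's list, so t_8 = K.
The 2 variables t_3 and t_5 are confined to {I, M}, which locks those values in; drop them from t_4.
No further eliminations apply; t_4 can still be any of G, J.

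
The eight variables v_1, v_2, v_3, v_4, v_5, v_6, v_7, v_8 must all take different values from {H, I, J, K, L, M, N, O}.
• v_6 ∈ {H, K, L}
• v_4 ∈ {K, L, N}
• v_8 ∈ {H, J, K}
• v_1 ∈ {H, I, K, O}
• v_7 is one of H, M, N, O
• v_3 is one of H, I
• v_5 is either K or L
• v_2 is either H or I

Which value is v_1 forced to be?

The 8 variables together cover exactly {H, I, J, K, L, M, N, O} — 8 values for 8 variables — and J appears only in v_8's list, so v_8 = J.
The 7 still-open variables draw from only 7 values {H, I, K, L, M, N, O}, so each is used; only v_7 can be M, hence v_7 = M.
Among the 6 still-open variables, N fits only v_4 (and all 6 values in {H, I, K, L, N, O} must be used), so v_4 = N.
The 5 still-open variables together cover exactly {H, I, K, L, O} — 5 values for 5 variables — and O appears only in v_1's list, so v_1 = O.

O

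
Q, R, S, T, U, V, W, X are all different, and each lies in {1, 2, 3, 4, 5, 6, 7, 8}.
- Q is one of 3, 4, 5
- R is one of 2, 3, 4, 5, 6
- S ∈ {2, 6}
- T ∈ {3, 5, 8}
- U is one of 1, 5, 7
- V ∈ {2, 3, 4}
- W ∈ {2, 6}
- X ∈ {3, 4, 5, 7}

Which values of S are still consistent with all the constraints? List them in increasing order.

The 8 variables together cover exactly {1, 2, 3, 4, 5, 6, 7, 8} — 8 values for 8 variables — and 1 appears only in U's list, so U = 1.
Among the 7 still-open variables, 7 fits only X (and all 7 values in {2, 3, 4, 5, 6, 7, 8} must be used), so X = 7.
The 6 still-open variables draw from only 6 values {2, 3, 4, 5, 6, 8}, so each is used; only T can be 8, hence T = 8.
S and W share exactly the 2 values {2, 6}; by pigeonhole those values go to them, so strike 2, 6 from R, V.
No further eliminations apply; S can still be any of 2, 6.

2, 6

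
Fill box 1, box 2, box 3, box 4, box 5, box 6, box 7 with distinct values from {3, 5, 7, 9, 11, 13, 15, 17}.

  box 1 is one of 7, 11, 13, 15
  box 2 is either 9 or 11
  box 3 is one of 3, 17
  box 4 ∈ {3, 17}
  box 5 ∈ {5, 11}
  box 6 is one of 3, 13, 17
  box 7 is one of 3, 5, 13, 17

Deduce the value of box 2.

box 3 and box 4 share exactly the 2 values {3, 17}; by pigeonhole those values go to them, so strike 3, 17 from box 6, box 7.
box 6 has just one choice, so box 6 = 13. Remove 13 from box 1, box 7.
That leaves box 7 = 5. Remove 5 from box 5.
box 5 must be 11 (only option left). So box 1, box 2 can't be 11.
So box 2 = 9.

9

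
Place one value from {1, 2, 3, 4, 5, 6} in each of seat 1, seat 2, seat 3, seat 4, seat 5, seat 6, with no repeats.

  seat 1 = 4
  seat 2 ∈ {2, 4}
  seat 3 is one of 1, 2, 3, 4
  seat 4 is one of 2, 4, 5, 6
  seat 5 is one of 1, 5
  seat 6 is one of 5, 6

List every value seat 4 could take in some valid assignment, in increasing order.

seat 1 must be 4 (only option left). Eliminate 4 elsewhere: seat 2, seat 3, seat 4.
That leaves seat 2 = 2. Eliminate 2 elsewhere: seat 3, seat 4.
The 4 still-open variables draw from only 4 values {1, 3, 5, 6}, so each is used; only seat 3 can be 3, hence seat 3 = 3.
The 3 still-open variables draw from only 3 values {1, 5, 6}, so each is used; only seat 5 can be 1, hence seat 5 = 1.
No further eliminations apply; seat 4 can still be any of 5, 6.

5, 6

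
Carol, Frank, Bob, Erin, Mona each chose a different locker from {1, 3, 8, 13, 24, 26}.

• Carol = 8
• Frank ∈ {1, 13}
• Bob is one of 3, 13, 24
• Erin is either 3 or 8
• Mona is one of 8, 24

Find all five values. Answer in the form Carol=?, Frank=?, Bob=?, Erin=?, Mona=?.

Carol=8, Frank=1, Bob=13, Erin=3, Mona=24

Carol's domain is down to {8}, so Carol = 8. Remove 8 from Erin, Mona.
Erin's domain is down to {3}, so Erin = 3. Eliminate 3 elsewhere: Bob.
That leaves Mona = 24. Strike 24 from Bob.
Bob's domain is down to {13}, so Bob = 13. Eliminate 13 elsewhere: Frank.
Frank's domain is down to {1}, so Frank = 1.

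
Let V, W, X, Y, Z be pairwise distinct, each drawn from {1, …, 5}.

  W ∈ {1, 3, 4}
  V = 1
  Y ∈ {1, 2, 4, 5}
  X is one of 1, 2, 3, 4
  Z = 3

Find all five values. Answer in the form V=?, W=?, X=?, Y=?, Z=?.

V=1, W=4, X=2, Y=5, Z=3

V has just one choice, so V = 1. Remove 1 from W, X, Y.
That leaves Z = 3. Eliminate 3 elsewhere: W, X.
W has just one choice, so W = 4. Remove 4 from X, Y.
X's domain is down to {2}, so X = 2. Remove 2 from Y.
That leaves Y = 5.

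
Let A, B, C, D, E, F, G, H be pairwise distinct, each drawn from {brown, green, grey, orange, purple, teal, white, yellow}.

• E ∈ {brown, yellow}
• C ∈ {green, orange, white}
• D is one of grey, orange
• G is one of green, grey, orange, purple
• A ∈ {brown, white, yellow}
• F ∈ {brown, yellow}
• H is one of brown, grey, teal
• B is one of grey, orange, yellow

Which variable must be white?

A

The 8 variables draw from only 8 values {brown, green, grey, orange, purple, teal, white, yellow}, so each is used; only G can be purple, hence G = purple.
The 7 still-open variables draw from only 7 values {brown, green, grey, orange, teal, white, yellow}, so each is used; only C can be green, hence C = green.
Among the 6 still-open variables, teal fits only H (and all 6 values in {brown, grey, orange, teal, white, yellow} must be used), so H = teal.
The 5 still-open variables together cover exactly {brown, grey, orange, white, yellow} — 5 values for 5 variables — and white appears only in A's list, so A = white.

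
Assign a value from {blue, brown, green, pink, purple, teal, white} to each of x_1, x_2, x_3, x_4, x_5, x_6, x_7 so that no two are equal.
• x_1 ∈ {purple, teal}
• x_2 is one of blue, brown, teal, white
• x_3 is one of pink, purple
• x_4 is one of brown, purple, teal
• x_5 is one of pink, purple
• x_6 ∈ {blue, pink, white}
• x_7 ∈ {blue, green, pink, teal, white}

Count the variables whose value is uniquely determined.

The 7 variables draw from only 7 values {blue, brown, green, pink, purple, teal, white}, so each is used; only x_7 can be green, hence x_7 = green.
The 2 variables x_3 and x_5 are confined to {pink, purple}, which locks those values in; drop them from x_1, x_4, x_6.
x_1 must be teal (only option left). Eliminate teal elsewhere: x_2, x_4.
x_4 must be brown (only option left). Remove brown from x_2.
Determined: x_1=teal, x_4=brown, x_7=green. The other variables each still have more than one consistent value. That makes 3.

3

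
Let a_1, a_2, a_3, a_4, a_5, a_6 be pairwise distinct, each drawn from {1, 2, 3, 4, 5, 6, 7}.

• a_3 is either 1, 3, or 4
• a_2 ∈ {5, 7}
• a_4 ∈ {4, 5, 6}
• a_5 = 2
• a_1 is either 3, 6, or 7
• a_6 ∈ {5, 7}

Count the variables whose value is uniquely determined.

a_5 must be 2 (only option left).
a_2 and a_6 share exactly the 2 values {5, 7}; by pigeonhole those values go to them, so strike 5, 7 from a_1, a_4.
Determined: a_5=2. The other variables each still have more than one consistent value. That makes 1.

1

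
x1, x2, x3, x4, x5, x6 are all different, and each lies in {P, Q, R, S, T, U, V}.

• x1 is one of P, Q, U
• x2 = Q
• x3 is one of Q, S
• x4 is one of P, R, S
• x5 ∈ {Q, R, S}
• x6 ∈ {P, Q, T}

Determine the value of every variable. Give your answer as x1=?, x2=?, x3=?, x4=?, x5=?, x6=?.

x2's domain is down to {Q}, so x2 = Q. Eliminate Q elsewhere: x1, x3, x5, x6.
x3 has just one choice, so x3 = S. Strike S from x4, x5.
x5 must be R (only option left). So x4 can't be R.
x4 has just one choice, so x4 = P. Eliminate P elsewhere: x1, x6.
x6 has just one choice, so x6 = T.
That leaves x1 = U.

x1=U, x2=Q, x3=S, x4=P, x5=R, x6=T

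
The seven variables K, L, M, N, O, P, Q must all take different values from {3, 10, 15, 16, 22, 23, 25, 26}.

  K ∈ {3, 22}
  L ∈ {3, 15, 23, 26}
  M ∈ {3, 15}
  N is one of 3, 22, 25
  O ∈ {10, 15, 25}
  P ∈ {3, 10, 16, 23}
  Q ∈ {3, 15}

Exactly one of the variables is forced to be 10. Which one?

The 2 variables M and Q are confined to {3, 15}, which locks those values in; drop them from K, L, N, O, P.
K's domain is down to {22}, so K = 22. Remove 22 from N.
N has just one choice, so N = 25. So O can't be 25.
So 10 goes to O.

O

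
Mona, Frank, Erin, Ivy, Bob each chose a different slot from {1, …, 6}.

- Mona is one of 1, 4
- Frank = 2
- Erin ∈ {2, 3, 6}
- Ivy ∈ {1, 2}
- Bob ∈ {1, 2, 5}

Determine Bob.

5

Frank must be 2 (only option left). So Erin, Ivy, Bob can't be 2.
That leaves Ivy = 1. Eliminate 1 elsewhere: Mona, Bob.
So Bob = 5.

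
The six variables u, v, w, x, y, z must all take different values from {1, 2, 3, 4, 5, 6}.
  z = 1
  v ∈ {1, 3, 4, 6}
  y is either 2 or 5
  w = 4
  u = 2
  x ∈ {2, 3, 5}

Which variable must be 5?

u must be 2 (only option left). Remove 2 from x, y.
So 5 goes to y.

y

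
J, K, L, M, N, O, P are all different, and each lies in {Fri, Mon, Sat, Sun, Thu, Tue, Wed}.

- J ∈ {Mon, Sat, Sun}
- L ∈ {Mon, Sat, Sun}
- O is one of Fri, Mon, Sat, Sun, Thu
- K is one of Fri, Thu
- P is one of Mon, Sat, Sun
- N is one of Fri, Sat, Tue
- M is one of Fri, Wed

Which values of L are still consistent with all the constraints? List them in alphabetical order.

Among the 7 variables, Tue fits only N (and all 7 values in {Fri, Mon, Sat, Sun, Thu, Tue, Wed} must be used), so N = Tue.
The 6 still-open variables together cover exactly {Fri, Mon, Sat, Sun, Thu, Wed} — 6 values for 6 variables — and Wed appears only in M's list, so M = Wed.
J, L, P share exactly the 3 values {Mon, Sat, Sun}; by pigeonhole those values go to them, so strike Mon, Sat, Sun from O.
No further eliminations apply; L can still be any of Mon, Sat, Sun.

Mon, Sat, Sun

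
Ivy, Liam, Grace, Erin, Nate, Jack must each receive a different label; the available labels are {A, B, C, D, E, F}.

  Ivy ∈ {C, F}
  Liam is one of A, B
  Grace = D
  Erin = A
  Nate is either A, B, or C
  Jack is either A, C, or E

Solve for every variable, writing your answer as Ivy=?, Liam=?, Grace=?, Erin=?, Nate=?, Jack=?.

Ivy=F, Liam=B, Grace=D, Erin=A, Nate=C, Jack=E

Grace must be D (only option left).
Erin has just one choice, so Erin = A. Strike A from Liam, Nate, Jack.
Liam's domain is down to {B}, so Liam = B. Remove B from Nate.
Nate has just one choice, so Nate = C. Strike C from Ivy, Jack.
That leaves Jack = E.
Ivy has just one choice, so Ivy = F.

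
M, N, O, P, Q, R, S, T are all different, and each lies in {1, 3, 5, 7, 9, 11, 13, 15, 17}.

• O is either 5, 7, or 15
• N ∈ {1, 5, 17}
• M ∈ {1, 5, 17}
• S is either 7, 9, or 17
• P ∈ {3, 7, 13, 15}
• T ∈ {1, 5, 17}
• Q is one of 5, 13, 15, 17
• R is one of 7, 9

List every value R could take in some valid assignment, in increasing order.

Among the 8 variables, 3 fits only P (and all 8 values in {1, 3, 5, 7, 9, 13, 15, 17} must be used), so P = 3.
The 7 still-open variables together cover exactly {1, 5, 7, 9, 13, 15, 17} — 7 values for 7 variables — and 13 appears only in Q's list, so Q = 13.
The 6 still-open variables together cover exactly {1, 5, 7, 9, 15, 17} — 6 values for 6 variables — and 15 appears only in O's list, so O = 15.
M, N, T share exactly the 3 values {1, 5, 17}; by pigeonhole those values go to them, so strike 1, 5, 17 from S.
No further eliminations apply; R can still be any of 7, 9.

7, 9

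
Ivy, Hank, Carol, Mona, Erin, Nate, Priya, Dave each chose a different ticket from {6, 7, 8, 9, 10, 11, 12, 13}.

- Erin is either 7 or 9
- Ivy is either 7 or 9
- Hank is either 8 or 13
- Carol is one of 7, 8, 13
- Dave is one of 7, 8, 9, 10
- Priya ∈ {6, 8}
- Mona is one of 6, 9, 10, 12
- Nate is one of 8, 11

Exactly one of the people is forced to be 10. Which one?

Dave

Among the 8 variables, 11 fits only Nate (and all 8 values in {6, 7, 8, 9, 10, 11, 12, 13} must be used), so Nate = 11.
Among the 7 still-open variables, 12 fits only Mona (and all 7 values in {6, 7, 8, 9, 10, 12, 13} must be used), so Mona = 12.
The 6 still-open variables together cover exactly {6, 7, 8, 9, 10, 13} — 6 values for 6 variables — and 6 appears only in Priya's list, so Priya = 6.
Among the 5 still-open variables, 10 fits only Dave (and all 5 values in {7, 8, 9, 10, 13} must be used), so Dave = 10.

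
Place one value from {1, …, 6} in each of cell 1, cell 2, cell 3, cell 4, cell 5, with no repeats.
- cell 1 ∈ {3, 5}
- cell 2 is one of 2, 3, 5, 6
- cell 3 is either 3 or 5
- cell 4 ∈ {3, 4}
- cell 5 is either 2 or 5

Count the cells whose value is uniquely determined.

The 5 variables draw from only 5 values {2, 3, 4, 5, 6}, so each is used; only cell 4 can be 4, hence cell 4 = 4.
Among the 4 still-open variables, 6 fits only cell 2 (and all 4 values in {2, 3, 5, 6} must be used), so cell 2 = 6.
The 3 still-open variables together cover exactly {2, 3, 5} — 3 values for 3 variables — and 2 appears only in cell 5's list, so cell 5 = 2.
Determined: cell 2=6, cell 4=4, cell 5=2. The other cells each still have more than one consistent value. That makes 3.

3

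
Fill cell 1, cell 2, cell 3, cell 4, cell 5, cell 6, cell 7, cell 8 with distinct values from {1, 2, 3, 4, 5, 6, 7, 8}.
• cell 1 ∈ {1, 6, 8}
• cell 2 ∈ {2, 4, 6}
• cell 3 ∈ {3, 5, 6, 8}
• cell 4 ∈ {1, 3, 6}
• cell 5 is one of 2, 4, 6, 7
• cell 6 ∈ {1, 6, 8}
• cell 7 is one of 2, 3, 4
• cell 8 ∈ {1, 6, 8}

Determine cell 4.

3

Among the 8 variables, 5 fits only cell 3 (and all 8 values in {1, 2, 3, 4, 5, 6, 7, 8} must be used), so cell 3 = 5.
Among the 7 still-open variables, 7 fits only cell 5 (and all 7 values in {1, 2, 3, 4, 6, 7, 8} must be used), so cell 5 = 7.
cell 1, cell 6, cell 8 between them cover only {1, 6, 8} — a naked triple. Remove those values from cell 2, cell 4.
So cell 4 = 3.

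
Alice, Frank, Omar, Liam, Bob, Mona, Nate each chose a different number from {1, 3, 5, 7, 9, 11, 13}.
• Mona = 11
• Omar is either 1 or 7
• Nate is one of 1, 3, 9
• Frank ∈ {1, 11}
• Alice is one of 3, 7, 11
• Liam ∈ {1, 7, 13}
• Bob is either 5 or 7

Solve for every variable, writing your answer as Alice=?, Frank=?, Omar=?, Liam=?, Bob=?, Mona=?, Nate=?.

Alice=3, Frank=1, Omar=7, Liam=13, Bob=5, Mona=11, Nate=9

Mona must be 11 (only option left). Strike 11 from Alice, Frank.
That leaves Frank = 1. Strike 1 from Omar, Liam, Nate.
Omar must be 7 (only option left). Remove 7 from Alice, Liam, Bob.
That leaves Liam = 13.
That leaves Bob = 5.
Alice's domain is down to {3}, so Alice = 3. Remove 3 from Nate.
That leaves Nate = 9.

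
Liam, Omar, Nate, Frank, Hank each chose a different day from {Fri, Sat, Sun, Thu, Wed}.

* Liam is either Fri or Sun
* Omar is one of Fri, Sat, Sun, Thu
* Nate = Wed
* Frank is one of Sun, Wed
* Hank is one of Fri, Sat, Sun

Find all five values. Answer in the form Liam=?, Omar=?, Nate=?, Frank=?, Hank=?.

Nate's domain is down to {Wed}, so Nate = Wed. So Frank can't be Wed.
That leaves Frank = Sun. Strike Sun from Liam, Omar, Hank.
Liam has just one choice, so Liam = Fri. So Omar, Hank can't be Fri.
Hank must be Sat (only option left). So Omar can't be Sat.
Omar must be Thu (only option left).

Liam=Fri, Omar=Thu, Nate=Wed, Frank=Sun, Hank=Sat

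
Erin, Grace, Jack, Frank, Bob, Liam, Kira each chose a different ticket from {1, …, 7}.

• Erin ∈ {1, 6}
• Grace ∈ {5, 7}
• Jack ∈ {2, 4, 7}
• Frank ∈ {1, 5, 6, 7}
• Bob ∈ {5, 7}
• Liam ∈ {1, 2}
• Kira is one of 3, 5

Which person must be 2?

Liam

The 7 variables together cover exactly {1, 2, 3, 4, 5, 6, 7} — 7 values for 7 variables — and 3 appears only in Kira's list, so Kira = 3.
Among the 6 still-open variables, 4 fits only Jack (and all 6 values in {1, 2, 4, 5, 6, 7} must be used), so Jack = 4.
The 5 still-open variables draw from only 5 values {1, 2, 5, 6, 7}, so each is used; only Liam can be 2, hence Liam = 2.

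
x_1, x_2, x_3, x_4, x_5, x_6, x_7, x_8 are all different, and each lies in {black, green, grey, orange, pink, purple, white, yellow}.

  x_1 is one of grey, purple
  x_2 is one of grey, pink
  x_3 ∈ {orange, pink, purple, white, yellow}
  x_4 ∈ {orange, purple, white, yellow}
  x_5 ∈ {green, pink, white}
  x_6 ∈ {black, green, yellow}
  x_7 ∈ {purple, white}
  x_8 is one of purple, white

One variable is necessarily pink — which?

The 8 variables draw from only 8 values {black, green, grey, orange, pink, purple, white, yellow}, so each is used; only x_6 can be black, hence x_6 = black.
The 7 still-open variables together cover exactly {green, grey, orange, pink, purple, white, yellow} — 7 values for 7 variables — and green appears only in x_5's list, so x_5 = green.
x_7 and x_8 share exactly the 2 values {purple, white}; by pigeonhole those values go to them, so strike purple, white from x_1, x_3, x_4.
x_1's domain is down to {grey}, so x_1 = grey. Eliminate grey elsewhere: x_2.
So pink goes to x_2.

x_2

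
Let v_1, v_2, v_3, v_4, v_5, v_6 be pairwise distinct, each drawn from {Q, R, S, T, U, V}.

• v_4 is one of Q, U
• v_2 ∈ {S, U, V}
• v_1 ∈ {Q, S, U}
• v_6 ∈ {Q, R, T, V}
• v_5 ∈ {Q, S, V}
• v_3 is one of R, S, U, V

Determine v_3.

R

Among the 6 variables, T fits only v_6 (and all 6 values in {Q, R, S, T, U, V} must be used), so v_6 = T.
The 5 still-open variables together cover exactly {Q, R, S, U, V} — 5 values for 5 variables — and R appears only in v_3's list, so v_3 = R.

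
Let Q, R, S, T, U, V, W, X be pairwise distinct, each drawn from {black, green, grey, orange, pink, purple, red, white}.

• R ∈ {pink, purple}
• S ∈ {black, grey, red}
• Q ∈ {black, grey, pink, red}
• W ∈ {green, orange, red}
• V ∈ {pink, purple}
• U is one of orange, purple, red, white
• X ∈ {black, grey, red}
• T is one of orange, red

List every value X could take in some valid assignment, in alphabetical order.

black, grey, red

Among the 8 variables, green fits only W (and all 8 values in {black, green, grey, orange, pink, purple, red, white} must be used), so W = green.
The 7 still-open variables together cover exactly {black, grey, orange, pink, purple, red, white} — 7 values for 7 variables — and white appears only in U's list, so U = white.
The 6 still-open variables draw from only 6 values {black, grey, orange, pink, purple, red}, so each is used; only T can be orange, hence T = orange.
The 2 variables R and V are confined to {pink, purple}, which locks those values in; drop them from Q.
No further eliminations apply; X can still be any of black, grey, red.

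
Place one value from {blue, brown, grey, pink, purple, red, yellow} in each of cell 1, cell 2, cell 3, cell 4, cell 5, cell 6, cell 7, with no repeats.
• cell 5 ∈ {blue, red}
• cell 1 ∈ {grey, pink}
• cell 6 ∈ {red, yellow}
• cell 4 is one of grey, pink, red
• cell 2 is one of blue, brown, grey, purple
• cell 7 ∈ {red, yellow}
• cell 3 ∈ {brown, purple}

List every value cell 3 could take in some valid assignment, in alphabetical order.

brown, purple

cell 6 and cell 7 share exactly the 2 values {red, yellow}; by pigeonhole those values go to them, so strike red, yellow from cell 4, cell 5.
cell 5 must be blue (only option left). Eliminate blue elsewhere: cell 2.
cell 1 and cell 4 between them cover only {grey, pink} — a naked pair. Remove those values from cell 2.
No further eliminations apply; cell 3 can still be any of brown, purple.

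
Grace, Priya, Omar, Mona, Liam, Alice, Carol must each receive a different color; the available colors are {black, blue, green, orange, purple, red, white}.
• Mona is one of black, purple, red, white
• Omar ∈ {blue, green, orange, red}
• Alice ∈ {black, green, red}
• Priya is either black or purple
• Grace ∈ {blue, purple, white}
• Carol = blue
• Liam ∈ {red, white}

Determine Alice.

Carol must be blue (only option left). Remove blue from Grace, Omar.
The 6 still-open variables draw from only 6 values {black, green, orange, purple, red, white}, so each is used; only Omar can be orange, hence Omar = orange.
The 5 still-open variables together cover exactly {black, green, purple, red, white} — 5 values for 5 variables — and green appears only in Alice's list, so Alice = green.

green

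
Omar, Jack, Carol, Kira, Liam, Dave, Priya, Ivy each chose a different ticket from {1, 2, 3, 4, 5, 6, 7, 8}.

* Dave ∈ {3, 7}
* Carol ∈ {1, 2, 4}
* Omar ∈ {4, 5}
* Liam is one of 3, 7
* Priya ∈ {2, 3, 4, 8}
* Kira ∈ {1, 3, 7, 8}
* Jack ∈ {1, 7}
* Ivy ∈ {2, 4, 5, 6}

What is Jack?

Among the 8 variables, 6 fits only Ivy (and all 8 values in {1, 2, 3, 4, 5, 6, 7, 8} must be used), so Ivy = 6.
Among the 7 still-open variables, 5 fits only Omar (and all 7 values in {1, 2, 3, 4, 5, 7, 8} must be used), so Omar = 5.
Liam and Dave share exactly the 2 values {3, 7}; by pigeonhole those values go to them, so strike 3, 7 from Jack, Kira, Priya.
So Jack = 1.

1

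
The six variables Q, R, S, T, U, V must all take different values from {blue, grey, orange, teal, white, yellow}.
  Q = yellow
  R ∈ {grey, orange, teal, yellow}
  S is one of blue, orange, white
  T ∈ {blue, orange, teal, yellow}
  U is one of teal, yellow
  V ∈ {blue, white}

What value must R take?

grey

Q must be yellow (only option left). Strike yellow from R, T, U.
U must be teal (only option left). Strike teal from R, T.
The 4 still-open variables draw from only 4 values {blue, grey, orange, white}, so each is used; only R can be grey, hence R = grey.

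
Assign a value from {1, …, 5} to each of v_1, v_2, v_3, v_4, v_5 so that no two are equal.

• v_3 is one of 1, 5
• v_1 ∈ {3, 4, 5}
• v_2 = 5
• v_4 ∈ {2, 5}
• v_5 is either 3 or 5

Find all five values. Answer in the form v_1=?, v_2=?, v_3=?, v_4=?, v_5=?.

v_1=4, v_2=5, v_3=1, v_4=2, v_5=3

v_2's domain is down to {5}, so v_2 = 5. Remove 5 from v_1, v_3, v_4, v_5.
v_3 must be 1 (only option left).
That leaves v_4 = 2.
v_5 must be 3 (only option left). Strike 3 from v_1.
v_1 must be 4 (only option left).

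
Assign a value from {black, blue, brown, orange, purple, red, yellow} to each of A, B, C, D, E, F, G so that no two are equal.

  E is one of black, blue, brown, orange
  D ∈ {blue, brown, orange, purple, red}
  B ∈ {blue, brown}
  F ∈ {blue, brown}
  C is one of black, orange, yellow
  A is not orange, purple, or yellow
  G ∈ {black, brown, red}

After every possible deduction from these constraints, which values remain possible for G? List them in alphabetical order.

The 7 variables together cover exactly {black, blue, brown, orange, purple, red, yellow} — 7 values for 7 variables — and purple appears only in D's list, so D = purple.
The 6 still-open variables draw from only 6 values {black, blue, brown, orange, red, yellow}, so each is used; only C can be yellow, hence C = yellow.
The 5 still-open variables together cover exactly {black, blue, brown, orange, red} — 5 values for 5 variables — and orange appears only in E's list, so E = orange.
B and F between them cover only {blue, brown} — a naked pair. Remove those values from A, G.
No further eliminations apply; G can still be any of black, red.

black, red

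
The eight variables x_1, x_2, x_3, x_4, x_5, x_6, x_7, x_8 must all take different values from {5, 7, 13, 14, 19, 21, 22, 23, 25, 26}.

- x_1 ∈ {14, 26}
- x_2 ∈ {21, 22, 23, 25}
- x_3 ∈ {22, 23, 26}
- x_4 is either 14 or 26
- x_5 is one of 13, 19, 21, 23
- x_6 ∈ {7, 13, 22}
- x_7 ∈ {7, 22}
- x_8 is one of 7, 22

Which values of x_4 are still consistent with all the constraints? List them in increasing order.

14, 26

x_1 and x_4 between them cover only {14, 26} — a naked pair. Remove those values from x_3.
x_7 and x_8 share exactly the 2 values {7, 22}; by pigeonhole those values go to them, so strike 7, 22 from x_2, x_3, x_6.
x_3's domain is down to {23}, so x_3 = 23. So x_2, x_5 can't be 23.
x_6 has just one choice, so x_6 = 13. Eliminate 13 elsewhere: x_5.
No further eliminations apply; x_4 can still be any of 14, 26.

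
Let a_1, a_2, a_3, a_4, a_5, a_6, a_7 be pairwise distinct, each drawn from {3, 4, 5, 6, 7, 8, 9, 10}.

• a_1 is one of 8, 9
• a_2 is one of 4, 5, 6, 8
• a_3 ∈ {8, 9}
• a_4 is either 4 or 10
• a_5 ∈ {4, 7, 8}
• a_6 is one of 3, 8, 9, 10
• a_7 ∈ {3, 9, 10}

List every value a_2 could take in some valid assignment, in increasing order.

The 2 variables a_1 and a_3 are confined to {8, 9}, which locks those values in; drop them from a_2, a_5, a_6, a_7.
a_6 and a_7 between them cover only {3, 10} — a naked pair. Remove those values from a_4.
That leaves a_4 = 4. Eliminate 4 elsewhere: a_2, a_5.
That leaves a_5 = 7.
No further eliminations apply; a_2 can still be any of 5, 6.

5, 6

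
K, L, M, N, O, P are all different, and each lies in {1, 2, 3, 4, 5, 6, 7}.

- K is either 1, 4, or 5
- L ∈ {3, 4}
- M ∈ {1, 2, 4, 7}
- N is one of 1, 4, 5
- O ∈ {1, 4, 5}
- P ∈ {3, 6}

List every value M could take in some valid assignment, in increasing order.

2, 7

K, N, O share exactly the 3 values {1, 4, 5}; by pigeonhole those values go to them, so strike 1, 4, 5 from L, M.
L has just one choice, so L = 3. Eliminate 3 elsewhere: P.
P's domain is down to {6}, so P = 6.
No further eliminations apply; M can still be any of 2, 7.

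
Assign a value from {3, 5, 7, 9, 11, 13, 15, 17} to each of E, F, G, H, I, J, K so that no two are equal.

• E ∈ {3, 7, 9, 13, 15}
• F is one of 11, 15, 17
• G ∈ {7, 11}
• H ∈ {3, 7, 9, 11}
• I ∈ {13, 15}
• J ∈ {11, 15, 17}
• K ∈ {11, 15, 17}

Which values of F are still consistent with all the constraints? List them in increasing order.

11, 15, 17

F, J, K share exactly the 3 values {11, 15, 17}; by pigeonhole those values go to them, so strike 11, 15, 17 from E, G, H, I.
G's domain is down to {7}, so G = 7. Remove 7 from E, H.
I has just one choice, so I = 13. Remove 13 from E.
No further eliminations apply; F can still be any of 11, 15, 17.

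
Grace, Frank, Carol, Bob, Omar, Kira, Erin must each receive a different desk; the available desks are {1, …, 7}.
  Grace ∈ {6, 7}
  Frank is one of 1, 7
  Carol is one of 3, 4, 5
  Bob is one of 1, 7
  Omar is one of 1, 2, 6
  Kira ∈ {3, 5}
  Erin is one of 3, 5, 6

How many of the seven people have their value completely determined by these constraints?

3

The 7 variables together cover exactly {1, 2, 3, 4, 5, 6, 7} — 7 values for 7 variables — and 2 appears only in Omar's list, so Omar = 2.
The 6 still-open variables together cover exactly {1, 3, 4, 5, 6, 7} — 6 values for 6 variables — and 4 appears only in Carol's list, so Carol = 4.
The 2 variables Frank and Bob are confined to {1, 7}, which locks those values in; drop them from Grace.
Grace must be 6 (only option left). Strike 6 from Erin.
Determined: Grace=6, Carol=4, Omar=2. The other people each still have more than one consistent value. That makes 3.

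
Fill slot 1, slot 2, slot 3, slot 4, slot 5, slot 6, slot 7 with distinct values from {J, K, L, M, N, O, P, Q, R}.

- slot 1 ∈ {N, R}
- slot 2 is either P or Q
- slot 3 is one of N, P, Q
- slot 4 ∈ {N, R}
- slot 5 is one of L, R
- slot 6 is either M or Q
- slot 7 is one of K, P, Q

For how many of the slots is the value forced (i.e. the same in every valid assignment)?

Among the 7 variables, K fits only slot 7 (and all 7 values in {K, L, M, N, P, Q, R} must be used), so slot 7 = K.
Among the 6 still-open variables, L fits only slot 5 (and all 6 values in {L, M, N, P, Q, R} must be used), so slot 5 = L.
The 5 still-open variables draw from only 5 values {M, N, P, Q, R}, so each is used; only slot 6 can be M, hence slot 6 = M.
The 2 variables slot 1 and slot 4 are confined to {N, R}, which locks those values in; drop them from slot 3.
Determined: slot 5=L, slot 6=M, slot 7=K. The other slots each still have more than one consistent value. That makes 3.

3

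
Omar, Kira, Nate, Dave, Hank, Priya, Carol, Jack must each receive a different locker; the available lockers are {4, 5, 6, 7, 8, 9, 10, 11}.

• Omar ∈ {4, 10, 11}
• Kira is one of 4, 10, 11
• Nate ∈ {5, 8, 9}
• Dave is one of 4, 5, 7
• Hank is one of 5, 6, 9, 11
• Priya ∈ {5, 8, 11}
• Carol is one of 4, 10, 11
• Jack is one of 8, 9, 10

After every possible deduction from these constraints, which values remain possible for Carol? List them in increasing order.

The 8 variables together cover exactly {4, 5, 6, 7, 8, 9, 10, 11} — 8 values for 8 variables — and 6 appears only in Hank's list, so Hank = 6.
Among the 7 still-open variables, 7 fits only Dave (and all 7 values in {4, 5, 7, 8, 9, 10, 11} must be used), so Dave = 7.
The 3 variables Omar, Kira, Carol are confined to {4, 10, 11}, which locks those values in; drop them from Priya, Jack.
No further eliminations apply; Carol can still be any of 4, 10, 11.

4, 10, 11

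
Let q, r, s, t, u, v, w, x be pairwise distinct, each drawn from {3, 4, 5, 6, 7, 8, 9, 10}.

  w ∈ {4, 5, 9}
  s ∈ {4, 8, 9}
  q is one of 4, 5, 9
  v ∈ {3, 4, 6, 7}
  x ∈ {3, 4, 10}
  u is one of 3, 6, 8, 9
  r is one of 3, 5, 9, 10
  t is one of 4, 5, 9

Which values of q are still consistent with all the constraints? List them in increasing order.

4, 5, 9

The 8 variables together cover exactly {3, 4, 5, 6, 7, 8, 9, 10} — 8 values for 8 variables — and 7 appears only in v's list, so v = 7.
Among the 7 still-open variables, 6 fits only u (and all 7 values in {3, 4, 5, 6, 8, 9, 10} must be used), so u = 6.
Among the 6 still-open variables, 8 fits only s (and all 6 values in {3, 4, 5, 8, 9, 10} must be used), so s = 8.
q, t, w share exactly the 3 values {4, 5, 9}; by pigeonhole those values go to them, so strike 4, 5, 9 from r, x.
No further eliminations apply; q can still be any of 4, 5, 9.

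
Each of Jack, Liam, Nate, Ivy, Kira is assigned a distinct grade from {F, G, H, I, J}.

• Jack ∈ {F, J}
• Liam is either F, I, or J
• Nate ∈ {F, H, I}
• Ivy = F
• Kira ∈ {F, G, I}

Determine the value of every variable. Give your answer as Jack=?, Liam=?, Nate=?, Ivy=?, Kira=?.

Jack=J, Liam=I, Nate=H, Ivy=F, Kira=G

Ivy must be F (only option left). Remove F from Jack, Liam, Nate, Kira.
Jack must be J (only option left). So Liam can't be J.
That leaves Liam = I. Eliminate I elsewhere: Nate, Kira.
Nate must be H (only option left).
Kira must be G (only option left).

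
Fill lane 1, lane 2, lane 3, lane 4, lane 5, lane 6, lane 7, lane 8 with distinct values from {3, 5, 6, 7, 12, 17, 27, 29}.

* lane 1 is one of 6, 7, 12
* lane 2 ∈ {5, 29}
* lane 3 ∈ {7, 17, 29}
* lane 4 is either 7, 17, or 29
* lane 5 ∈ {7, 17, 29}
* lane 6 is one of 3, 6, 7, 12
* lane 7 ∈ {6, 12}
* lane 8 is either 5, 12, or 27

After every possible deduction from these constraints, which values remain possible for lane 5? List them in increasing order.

The 8 variables draw from only 8 values {3, 5, 6, 7, 12, 17, 27, 29}, so each is used; only lane 6 can be 3, hence lane 6 = 3.
The 7 still-open variables together cover exactly {5, 6, 7, 12, 17, 27, 29} — 7 values for 7 variables — and 27 appears only in lane 8's list, so lane 8 = 27.
Among the 6 still-open variables, 5 fits only lane 2 (and all 6 values in {5, 6, 7, 12, 17, 29} must be used), so lane 2 = 5.
lane 3, lane 4, lane 5 share exactly the 3 values {7, 17, 29}; by pigeonhole those values go to them, so strike 7, 17, 29 from lane 1.
No further eliminations apply; lane 5 can still be any of 7, 17, 29.

7, 17, 29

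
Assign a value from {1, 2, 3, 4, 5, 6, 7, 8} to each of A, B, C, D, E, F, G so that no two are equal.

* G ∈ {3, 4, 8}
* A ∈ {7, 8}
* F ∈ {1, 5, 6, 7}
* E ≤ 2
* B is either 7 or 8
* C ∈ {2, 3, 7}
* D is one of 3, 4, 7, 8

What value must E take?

The 2 variables A and B are confined to {7, 8}, which locks those values in; drop them from C, D, F, G.
The 2 variables D and G are confined to {3, 4}, which locks those values in; drop them from C.
C must be 2 (only option left). Remove 2 from E.
So E = 1.

1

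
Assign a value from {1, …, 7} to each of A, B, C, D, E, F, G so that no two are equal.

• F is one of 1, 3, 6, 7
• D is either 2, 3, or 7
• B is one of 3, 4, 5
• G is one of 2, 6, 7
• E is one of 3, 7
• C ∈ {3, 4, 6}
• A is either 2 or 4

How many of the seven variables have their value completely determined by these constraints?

Among the 7 variables, 1 fits only F (and all 7 values in {1, 2, 3, 4, 5, 6, 7} must be used), so F = 1.
The 6 still-open variables together cover exactly {2, 3, 4, 5, 6, 7} — 6 values for 6 variables — and 5 appears only in B's list, so B = 5.
Determined: B=5, F=1. The other variables each still have more than one consistent value. That makes 2.

2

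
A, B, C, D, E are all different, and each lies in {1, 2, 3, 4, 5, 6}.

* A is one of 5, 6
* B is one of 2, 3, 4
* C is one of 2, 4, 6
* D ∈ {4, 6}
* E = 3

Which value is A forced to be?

5

E must be 3 (only option left). So B can't be 3.
The 4 still-open variables draw from only 4 values {2, 4, 5, 6}, so each is used; only A can be 5, hence A = 5.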